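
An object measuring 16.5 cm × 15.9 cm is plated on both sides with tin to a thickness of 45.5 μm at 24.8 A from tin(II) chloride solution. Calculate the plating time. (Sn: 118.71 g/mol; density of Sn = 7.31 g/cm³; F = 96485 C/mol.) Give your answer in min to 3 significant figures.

Plated area = 2 × 16.5 × 15.9 = 524.7 cm²
Volume = 524.7 × 45.5×10⁻⁴ cm = 2.387 cm³
m(Sn) = 2.387 × 7.31 = 17.45 g
n(Sn) = 17.45 / 118.71 = 0.1470 mol; n(e⁻) = 2 × 0.1470 = 0.2940 mol
Q = 0.2940 × 96485 = 28370 C
t = 28370 / 24.8 = 1144 s = 19.1 min

19.1 min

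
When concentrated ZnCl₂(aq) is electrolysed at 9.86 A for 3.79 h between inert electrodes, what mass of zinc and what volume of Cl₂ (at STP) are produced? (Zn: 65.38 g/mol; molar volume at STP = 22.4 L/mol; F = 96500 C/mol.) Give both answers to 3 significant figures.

45.6 g Zn; 15.6 L Cl₂

Q = 9.86 × 13644 = 1.345×10^5 C; n(e⁻) = 1.345×10^5 / 96500 = 1.394 mol
Cathode: Zn²⁺ + 2e⁻ → Zn → n(Zn) = 1.394/2 = 0.6970 mol → 45.6 g
Anode: 2Cl⁻ → Cl₂ + 2e⁻ → n(Cl₂) = 1.394/2 = 0.6970 mol → 15.6 L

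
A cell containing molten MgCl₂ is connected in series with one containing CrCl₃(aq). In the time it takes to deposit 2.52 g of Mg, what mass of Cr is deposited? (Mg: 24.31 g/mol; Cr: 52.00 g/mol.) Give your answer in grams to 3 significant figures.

n(Mg) = 2.52 / 24.31 = 0.1037 mol
Mg²⁺ + 2e⁻ → Mg, so n(e⁻) = 2 × 0.1037 = 0.2074 mol
In series, the same 0.2074 mol of electrons flows through the second cell.
Cr³⁺ + 3e⁻ → Cr, so n(Cr) = 0.2074 / 3 = 0.06913 mol
m(Cr) = 0.06913 × 52.00 = 3.59 g

3.59 g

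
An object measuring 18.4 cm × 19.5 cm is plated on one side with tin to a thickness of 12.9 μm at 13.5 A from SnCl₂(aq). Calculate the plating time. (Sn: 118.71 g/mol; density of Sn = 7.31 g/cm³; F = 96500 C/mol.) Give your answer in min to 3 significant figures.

Plated area = 18.4 × 19.5 = 358.8 cm²
Volume = 358.8 × 12.9×10⁻⁴ cm = 0.4629 cm³
m(Sn) = 0.4629 × 7.31 = 3.384 g
n(Sn) = 3.384 / 118.71 = 0.02851 mol; n(e⁻) = 2 × 0.02851 = 0.05702 mol
Q = 0.05702 × 96500 = 5502 C
t = 5502 / 13.5 = 407.6 s = 6.79 min

6.79 min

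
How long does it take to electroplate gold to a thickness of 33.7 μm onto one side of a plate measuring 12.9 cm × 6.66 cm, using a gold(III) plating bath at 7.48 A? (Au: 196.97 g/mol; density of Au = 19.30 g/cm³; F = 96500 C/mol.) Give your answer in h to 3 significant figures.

0.305 h

Plated area = 12.9 × 6.66 = 85.91 cm²
Volume = 85.91 × 33.7×10⁻⁴ cm = 0.2895 cm³
m(Au) = 0.2895 × 19.30 = 5.587 g
n(Au) = 5.587 / 196.97 = 0.02836 mol; n(e⁻) = 3 × 0.02836 = 0.08508 mol
Q = 0.08508 × 96500 = 8210 C
t = 8210 / 7.48 = 1098 s = 0.305 h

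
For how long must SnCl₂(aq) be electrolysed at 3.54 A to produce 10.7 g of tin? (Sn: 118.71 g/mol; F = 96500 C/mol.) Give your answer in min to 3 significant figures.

81.9 min

n(Sn) = 10.7 / 118.71 = 0.09014 mol
Sn²⁺ + 2e⁻ → Sn, so n(e⁻) = 2 × 0.09014 = 0.1803 mol
Q = 0.1803 × 96500 = 17400 C
t = Q / I = 17400 / 3.54 = 4915 s = 81.9 min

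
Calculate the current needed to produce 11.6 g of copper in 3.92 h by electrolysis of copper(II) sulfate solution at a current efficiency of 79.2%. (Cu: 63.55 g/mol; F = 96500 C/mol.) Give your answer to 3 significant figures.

3.15 A

n(Cu) = 11.6 / 63.55 = 0.1825 mol
Cu²⁺ + 2e⁻ → Cu, so n(e⁻) = 2 × 0.1825 = 0.3650 mol
Q = 0.3650 × 96500 / 0.792 = 44470 C
I = Q / t = 44470 / 14112 s = 3.15 A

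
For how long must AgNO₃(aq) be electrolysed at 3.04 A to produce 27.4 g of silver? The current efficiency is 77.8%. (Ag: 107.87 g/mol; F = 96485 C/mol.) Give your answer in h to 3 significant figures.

n(Ag) = 27.4 / 107.87 = 0.2540 mol
Ag⁺ + e⁻ → Ag, so n(e⁻) = 0.2540 mol
Q = 0.2540 × 96485 / 0.778 = 31500 C
t = Q / I = 31500 / 3.04 = 10360 s = 2.88 h

2.88 h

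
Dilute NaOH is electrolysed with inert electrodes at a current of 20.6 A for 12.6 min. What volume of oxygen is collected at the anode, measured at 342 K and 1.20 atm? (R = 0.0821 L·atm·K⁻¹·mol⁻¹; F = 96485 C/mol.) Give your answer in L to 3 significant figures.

Q = It = 20.6 × 756 = 15570 C
Moles of electrons = 15570 / 96485 = 0.1614 mol
2H₂O → O₂ + 4H⁺ + 4e⁻, so n(O₂) = 0.1614 / 4 = 0.04035 mol
V = nRT/P = 0.04035 × 0.0821 × 342 / 1.20 = 0.9441 L

0.944 L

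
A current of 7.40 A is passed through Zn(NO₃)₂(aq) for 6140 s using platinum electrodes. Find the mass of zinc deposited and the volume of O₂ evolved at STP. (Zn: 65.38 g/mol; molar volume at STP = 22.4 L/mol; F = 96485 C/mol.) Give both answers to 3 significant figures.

Q = 7.40 × 6140 = 45440 C; n(e⁻) = 45440 / 96485 = 0.4710 mol
Cathode: Zn²⁺ + 2e⁻ → Zn → n(Zn) = 0.4710/2 = 0.2355 mol → 15.4 g
Anode: 2H₂O → O₂ + 4H⁺ + 4e⁻ → n(O₂) = 0.4710/4 = 0.1178 mol → 2.64 L

15.4 g Zn; 2.64 L O₂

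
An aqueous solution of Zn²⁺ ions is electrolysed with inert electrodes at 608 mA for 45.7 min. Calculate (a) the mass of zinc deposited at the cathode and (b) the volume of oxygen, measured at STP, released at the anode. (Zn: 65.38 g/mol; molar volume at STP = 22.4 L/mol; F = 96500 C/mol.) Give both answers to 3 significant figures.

0.565 g Zn; 0.0967 L O₂

Q = 0.608 × 2742 = 1667 C; n(e⁻) = 1667 / 96500 = 0.01727 mol
Cathode: Zn²⁺ + 2e⁻ → Zn → n(Zn) = 0.01727/2 = 0.008635 mol → 0.565 g
Anode: 2H₂O → O₂ + 4H⁺ + 4e⁻ → n(O₂) = 0.01727/4 = 0.004318 mol → 0.0967 L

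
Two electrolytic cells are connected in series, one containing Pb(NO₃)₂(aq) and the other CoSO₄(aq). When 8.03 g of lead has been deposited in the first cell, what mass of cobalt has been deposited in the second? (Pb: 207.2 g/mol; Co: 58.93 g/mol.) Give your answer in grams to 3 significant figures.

n(Pb) = 8.03 / 207.2 = 0.03875 mol
Pb²⁺ + 2e⁻ → Pb, so n(e⁻) = 2 × 0.03875 = 0.07750 mol
Same current for the same time ⇒ same n(e⁻) = 0.07750 mol in both cells.
Co²⁺ + 2e⁻ → Co, so n(Co) = 0.07750 / 2 = 0.03875 mol
m(Co) = 0.03875 × 58.93 = 2.28 g

2.28 g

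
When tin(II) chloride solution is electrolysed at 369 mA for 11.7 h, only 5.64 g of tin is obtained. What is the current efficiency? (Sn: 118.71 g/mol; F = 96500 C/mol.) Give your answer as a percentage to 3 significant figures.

59.0%

Q = 0.369 × 42120 = 15540 C
n(e⁻) = 15540 / 96500 = 0.1610 mol
Sn²⁺ + 2e⁻ → Sn, so theoretical n(Sn) = 0.08050 mol → 9.556 g
Efficiency = 5.64 / 9.556 = 0.5902 = 59.0%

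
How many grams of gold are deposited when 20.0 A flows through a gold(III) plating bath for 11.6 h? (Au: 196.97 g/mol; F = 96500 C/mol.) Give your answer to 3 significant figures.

568 g

Q = It = 20.0 × 41760 = 8.352×10^5 C
Moles of electrons = 8.352×10^5 / 96500 = 8.655 mol
Au³⁺ + 3e⁻ → Au, so n(Au) = 8.655 / 3 = 2.885 mol
m = 2.885 × 196.97 = 568 g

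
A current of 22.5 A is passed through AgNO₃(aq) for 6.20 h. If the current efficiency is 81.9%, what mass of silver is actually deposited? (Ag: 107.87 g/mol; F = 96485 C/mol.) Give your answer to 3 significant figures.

Q = 22.5 × 22320 = 5.022×10^5 C
n(e⁻) = 5.022×10^5 / 96485 = 5.205 mol
Ag⁺ + e⁻ → Ag, so theoretical m(Ag) = 5.205 × 107.87 = 561.5 g
Actual mass = 81.9% × 561.5 = 460 g

460 g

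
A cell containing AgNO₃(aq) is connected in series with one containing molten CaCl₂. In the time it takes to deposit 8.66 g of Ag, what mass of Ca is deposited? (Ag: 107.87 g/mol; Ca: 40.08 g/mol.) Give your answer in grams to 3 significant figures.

1.61 g

n(Ag) = 8.66 / 107.87 = 0.08028 mol
Ag⁺ + e⁻ → Ag, so n(e⁻) = 0.08028 mol
The cells are in series, so the same charge (and hence the same n(e⁻) = 0.08028 mol) passes through both.
Ca²⁺ + 2e⁻ → Ca, so n(Ca) = 0.08028 / 2 = 0.04014 mol
m(Ca) = 0.04014 × 40.08 = 1.61 g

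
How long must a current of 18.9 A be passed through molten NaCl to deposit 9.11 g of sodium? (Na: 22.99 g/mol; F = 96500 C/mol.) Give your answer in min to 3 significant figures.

33.7 min

n(Na) = 9.11 / 22.99 = 0.3963 mol
Na⁺ + e⁻ → Na, so n(e⁻) = 0.3963 mol
Q = 0.3963 × 96500 = 38240 C
t = Q / I = 38240 / 18.9 = 2023 s = 33.7 min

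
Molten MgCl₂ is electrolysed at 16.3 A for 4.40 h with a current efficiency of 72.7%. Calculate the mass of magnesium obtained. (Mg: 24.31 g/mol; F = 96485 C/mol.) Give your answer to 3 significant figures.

23.6 g

Q = 16.3 × 15840 = 2.582×10^5 C
n(e⁻) = 2.582×10^5 / 96485 = 2.676 mol
Mg²⁺ + 2e⁻ → Mg, so theoretical m(Mg) = 1.338 × 24.31 = 32.53 g
Actual mass = 72.7% × 32.53 = 23.6 g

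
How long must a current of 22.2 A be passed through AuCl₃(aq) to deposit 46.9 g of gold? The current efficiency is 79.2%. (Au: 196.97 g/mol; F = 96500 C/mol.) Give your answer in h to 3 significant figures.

n(Au) = 46.9 / 196.97 = 0.2381 mol
Au³⁺ + 3e⁻ → Au, so n(e⁻) = 3 × 0.2381 = 0.7143 mol
Q = 0.7143 × 96500 / 0.792 = 87030 C
t = Q / I = 87030 / 22.2 = 3920 s = 1.09 h

1.09 h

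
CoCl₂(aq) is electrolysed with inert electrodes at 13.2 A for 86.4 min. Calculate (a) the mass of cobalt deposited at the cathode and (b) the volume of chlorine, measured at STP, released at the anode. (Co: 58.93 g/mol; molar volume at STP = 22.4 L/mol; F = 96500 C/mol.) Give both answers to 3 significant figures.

20.9 g Co; 7.94 L Cl₂

Q = 13.2 × 5184 = 68430 C; n(e⁻) = 68430 / 96500 = 0.7091 mol
Cathode: Co²⁺ + 2e⁻ → Co → n(Co) = 0.7091/2 = 0.3546 mol → 20.9 g
Anode: 2Cl⁻ → Cl₂ + 2e⁻ → n(Cl₂) = 0.7091/2 = 0.3546 mol → 7.94 L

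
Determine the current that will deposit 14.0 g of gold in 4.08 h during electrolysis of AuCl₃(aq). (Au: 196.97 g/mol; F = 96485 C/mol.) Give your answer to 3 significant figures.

n(Au) = 14.0 / 196.97 = 0.07108 mol
Au³⁺ + 3e⁻ → Au, so n(e⁻) = 3 × 0.07108 = 0.2132 mol
Q = 0.2132 × 96485 = 20570 C
I = Q / t = 20570 / 14688 s = 1.40 A

1.40 A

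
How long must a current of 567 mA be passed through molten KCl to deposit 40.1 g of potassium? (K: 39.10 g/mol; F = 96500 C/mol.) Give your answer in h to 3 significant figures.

48.5 h

n(K) = 40.1 / 39.10 = 1.026 mol
K⁺ + e⁻ → K, so n(e⁻) = 1.026 mol
Q = 1.026 × 96500 = 99010 C
t = Q / I = 99010 / 0.567 = 1.746×10^5 s = 48.5 h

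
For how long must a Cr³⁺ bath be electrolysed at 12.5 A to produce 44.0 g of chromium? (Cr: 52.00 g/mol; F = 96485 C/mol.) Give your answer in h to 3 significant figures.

5.44 h

n(Cr) = 44.0 / 52.00 = 0.8462 mol
Cr³⁺ + 3e⁻ → Cr, so n(e⁻) = 3 × 0.8462 = 2.539 mol
Q = 2.539 × 96485 = 2.450×10^5 C
t = Q / I = 2.450×10^5 / 12.5 = 19600 s = 5.44 h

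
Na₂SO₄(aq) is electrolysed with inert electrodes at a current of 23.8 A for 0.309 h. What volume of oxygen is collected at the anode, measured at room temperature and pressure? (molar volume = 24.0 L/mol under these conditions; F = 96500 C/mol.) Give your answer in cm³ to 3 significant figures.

Q = 23.8 A × 1112.4 s = 26480 C
Moles of electrons = 26480 / 96500 = 0.2744 mol
2H₂O → O₂ + 4H⁺ + 4e⁻, so n(O₂) = 0.2744 / 4 = 0.06860 mol
V = 0.06860 × 24.0 = 1.646 L
= 1650 cm³

1650 cm³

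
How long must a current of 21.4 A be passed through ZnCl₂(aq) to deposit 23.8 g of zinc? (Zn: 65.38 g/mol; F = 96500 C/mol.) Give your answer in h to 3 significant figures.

n(Zn) = 23.8 / 65.38 = 0.3640 mol
Zn²⁺ + 2e⁻ → Zn, so n(e⁻) = 2 × 0.3640 = 0.7280 mol
Q = 0.7280 × 96500 = 70250 C
t = Q / I = 70250 / 21.4 = 3283 s = 0.912 h

0.912 h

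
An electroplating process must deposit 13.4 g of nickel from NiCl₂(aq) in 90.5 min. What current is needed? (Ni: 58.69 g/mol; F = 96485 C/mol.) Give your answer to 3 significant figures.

n(Ni) = 13.4 / 58.69 = 0.2283 mol
Ni²⁺ + 2e⁻ → Ni, so n(e⁻) = 2 × 0.2283 = 0.4566 mol
Q = 0.4566 × 96485 = 44060 C
I = Q / t = 44060 / 5430 s = 8.11 A

8.11 A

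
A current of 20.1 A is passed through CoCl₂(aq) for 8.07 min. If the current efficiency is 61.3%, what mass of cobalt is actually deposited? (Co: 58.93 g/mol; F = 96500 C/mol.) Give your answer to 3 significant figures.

1.82 g

Q = 20.1 × 484.2 = 9732 C
n(e⁻) = 9732 / 96500 = 0.1008 mol
Co²⁺ + 2e⁻ → Co, so theoretical m(Co) = 0.05040 × 58.93 = 2.970 g
Actual mass = 61.3% × 2.970 = 1.82 g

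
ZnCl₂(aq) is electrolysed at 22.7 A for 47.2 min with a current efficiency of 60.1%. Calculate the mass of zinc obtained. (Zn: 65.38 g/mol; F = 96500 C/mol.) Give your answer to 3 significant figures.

Q = 22.7 × 2832 = 64290 C
n(e⁻) = 64290 / 96500 = 0.6662 mol
Zn²⁺ + 2e⁻ → Zn, so theoretical m(Zn) = 0.3331 × 65.38 = 21.78 g
Actual mass = 60.1% × 21.78 = 13.1 g

13.1 g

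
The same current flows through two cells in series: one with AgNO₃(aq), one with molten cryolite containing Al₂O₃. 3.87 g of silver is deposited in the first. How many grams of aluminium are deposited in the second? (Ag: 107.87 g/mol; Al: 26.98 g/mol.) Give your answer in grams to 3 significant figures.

0.323 g

n(Ag) = 3.87 / 107.87 = 0.03588 mol
Ag⁺ + e⁻ → Ag, so n(e⁻) = 0.03588 mol
The cells are in series, so the same charge (and hence the same n(e⁻) = 0.03588 mol) passes through both.
Al³⁺ + 3e⁻ → Al, so n(Al) = 0.03588 / 3 = 0.01196 mol
m(Al) = 0.01196 × 26.98 = 0.323 g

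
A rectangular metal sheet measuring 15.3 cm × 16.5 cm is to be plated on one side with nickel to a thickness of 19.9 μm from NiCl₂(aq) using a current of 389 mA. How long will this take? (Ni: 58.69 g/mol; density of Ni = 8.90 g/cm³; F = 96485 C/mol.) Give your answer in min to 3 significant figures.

630 min

Plated area = 15.3 × 16.5 = 252.5 cm²
Volume = 252.5 × 19.9×10⁻⁴ cm = 0.5025 cm³
m(Ni) = 0.5025 × 8.90 = 4.472 g
n(Ni) = 4.472 / 58.69 = 0.07620 mol; n(e⁻) = 2 × 0.07620 = 0.1524 mol
Q = 0.1524 × 96485 = 14700 C
t = 14700 / 0.389 = 37790 s = 630 min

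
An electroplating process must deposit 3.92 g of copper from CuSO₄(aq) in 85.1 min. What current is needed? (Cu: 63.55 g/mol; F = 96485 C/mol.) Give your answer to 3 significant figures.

n(Cu) = 3.92 / 63.55 = 0.06168 mol
Cu²⁺ + 2e⁻ → Cu, so n(e⁻) = 2 × 0.06168 = 0.1234 mol
Q = 0.1234 × 96485 = 11910 C
I = Q / t = 11910 / 5106 s = 2.33 A

2.33 A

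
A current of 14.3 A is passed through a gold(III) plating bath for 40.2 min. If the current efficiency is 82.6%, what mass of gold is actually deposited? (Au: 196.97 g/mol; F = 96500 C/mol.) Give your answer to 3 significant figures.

19.4 g

Q = 14.3 × 2412 = 34490 C
n(e⁻) = 34490 / 96500 = 0.3574 mol
Au³⁺ + 3e⁻ → Au, so theoretical m(Au) = 0.1191 × 196.97 = 23.46 g
Actual mass = 82.6% × 23.46 = 19.4 g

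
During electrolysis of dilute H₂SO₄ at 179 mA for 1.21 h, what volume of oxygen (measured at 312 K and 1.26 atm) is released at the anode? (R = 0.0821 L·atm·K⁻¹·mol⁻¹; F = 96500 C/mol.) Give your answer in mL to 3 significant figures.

41.1 mL

Charge passed = 0.179 × 4356 = 779.7 C
Moles of electrons = 779.7 / 96500 = 0.008080 mol
2H₂O → O₂ + 4H⁺ + 4e⁻, so n(O₂) = 0.008080 / 4 = 0.002020 mol
V = nRT/P = 0.002020 × 0.0821 × 312 / 1.26 = 0.04107 L
= 41.1 mL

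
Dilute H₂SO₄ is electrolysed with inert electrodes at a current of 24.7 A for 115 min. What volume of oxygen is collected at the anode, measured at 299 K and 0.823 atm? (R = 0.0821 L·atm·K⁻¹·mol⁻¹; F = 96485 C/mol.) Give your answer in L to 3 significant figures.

13.2 L

Q = It = 24.7 × 6900 = 1.704×10^5 C
Moles of electrons = 1.704×10^5 / 96485 = 1.766 mol
2H₂O → O₂ + 4H⁺ + 4e⁻, so n(O₂) = 1.766 / 4 = 0.4415 mol
V = nRT/P = 0.4415 × 0.0821 × 299 / 0.823 = 13.17 L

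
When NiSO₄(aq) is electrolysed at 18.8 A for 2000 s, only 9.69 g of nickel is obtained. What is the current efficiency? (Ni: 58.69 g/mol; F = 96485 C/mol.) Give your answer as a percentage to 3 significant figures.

84.7%

Q = 18.8 × 2000 = 37600 C
n(e⁻) = 37600 / 96485 = 0.3897 mol
Ni²⁺ + 2e⁻ → Ni, so theoretical n(Ni) = 0.1949 mol → 11.44 g
Efficiency = 9.69 / 11.44 = 0.8470 = 84.7%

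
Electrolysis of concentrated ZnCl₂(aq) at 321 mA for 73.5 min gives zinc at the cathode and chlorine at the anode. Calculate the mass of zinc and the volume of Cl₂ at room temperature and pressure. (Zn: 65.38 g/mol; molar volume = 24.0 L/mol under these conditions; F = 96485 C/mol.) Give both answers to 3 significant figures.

0.480 g Zn; 0.176 L Cl₂

Q = 0.321 × 4410 = 1416 C; n(e⁻) = 1416 / 96485 = 0.01468 mol
Cathode: Zn²⁺ + 2e⁻ → Zn → n(Zn) = 0.01468/2 = 0.007340 mol → 0.480 g
Anode: 2Cl⁻ → Cl₂ + 2e⁻ → n(Cl₂) = 0.01468/2 = 0.007340 mol → 0.176 L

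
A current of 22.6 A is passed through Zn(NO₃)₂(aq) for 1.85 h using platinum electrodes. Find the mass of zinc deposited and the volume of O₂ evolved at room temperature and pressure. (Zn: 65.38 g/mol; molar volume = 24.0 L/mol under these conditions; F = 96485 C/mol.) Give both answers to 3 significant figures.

51.0 g Zn; 9.36 L O₂

Q = 22.6 × 6660 = 1.505×10^5 C; n(e⁻) = 1.505×10^5 / 96485 = 1.560 mol
Cathode: Zn²⁺ + 2e⁻ → Zn → n(Zn) = 1.560/2 = 0.7800 mol → 51.0 g
Anode: 2H₂O → O₂ + 4H⁺ + 4e⁻ → n(O₂) = 1.560/4 = 0.3900 mol → 9.36 L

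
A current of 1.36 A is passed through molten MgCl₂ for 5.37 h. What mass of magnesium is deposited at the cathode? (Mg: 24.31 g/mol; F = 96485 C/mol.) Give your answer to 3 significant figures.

3.31 g

Q = It = 1.36 × 19332 = 26290 C
n(e⁻) = Q/F = 26290/96485 = 0.2725 mol
Mg²⁺ + 2e⁻ → Mg, so n(Mg) = 0.2725 / 2 = 0.1363 mol
m = 0.1363 × 24.31 = 3.31 g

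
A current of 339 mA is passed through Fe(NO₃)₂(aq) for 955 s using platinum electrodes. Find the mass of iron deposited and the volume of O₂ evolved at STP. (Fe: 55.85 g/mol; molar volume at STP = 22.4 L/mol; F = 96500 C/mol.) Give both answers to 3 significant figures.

Q = 0.339 × 955 = 323.7 C; n(e⁻) = 323.7 / 96500 = 0.003354 mol
Cathode: Fe²⁺ + 2e⁻ → Fe → n(Fe) = 0.003354/2 = 0.001677 mol → 0.0937 g
Anode: 2H₂O → O₂ + 4H⁺ + 4e⁻ → n(O₂) = 0.003354/4 = 8.385×10^-4 mol → 0.0188 L

0.0937 g Fe; 0.0188 L O₂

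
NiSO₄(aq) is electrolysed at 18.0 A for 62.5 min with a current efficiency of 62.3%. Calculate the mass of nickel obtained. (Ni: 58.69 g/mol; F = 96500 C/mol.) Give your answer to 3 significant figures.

Q = 18.0 × 3750 = 67500 C
n(e⁻) = 67500 / 96500 = 0.6995 mol
Ni²⁺ + 2e⁻ → Ni, so theoretical m(Ni) = 0.3498 × 58.69 = 20.53 g
Actual mass = 62.3% × 20.53 = 12.8 g

12.8 g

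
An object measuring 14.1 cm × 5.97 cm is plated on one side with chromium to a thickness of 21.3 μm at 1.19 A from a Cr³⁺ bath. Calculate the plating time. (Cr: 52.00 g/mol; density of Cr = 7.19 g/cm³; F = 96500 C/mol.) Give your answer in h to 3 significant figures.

Plated area = 14.1 × 5.97 = 84.18 cm²
Volume = 84.18 × 21.3×10⁻⁴ cm = 0.1793 cm³
m(Cr) = 0.1793 × 7.19 = 1.289 g
n(Cr) = 1.289 / 52.00 = 0.02479 mol; n(e⁻) = 3 × 0.02479 = 0.07437 mol
Q = 0.07437 × 96500 = 7177 C
t = 7177 / 1.19 = 6031 s = 1.68 h

1.68 h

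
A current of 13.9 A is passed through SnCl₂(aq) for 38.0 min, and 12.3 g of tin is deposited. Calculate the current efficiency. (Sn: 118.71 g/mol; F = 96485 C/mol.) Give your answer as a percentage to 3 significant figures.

63.1%

Q = 13.9 × 2280 = 31690 C
n(e⁻) = 31690 / 96485 = 0.3284 mol
Sn²⁺ + 2e⁻ → Sn, so theoretical n(Sn) = 0.1642 mol → 19.49 g
Efficiency = 12.3 / 19.49 = 0.6311 = 63.1%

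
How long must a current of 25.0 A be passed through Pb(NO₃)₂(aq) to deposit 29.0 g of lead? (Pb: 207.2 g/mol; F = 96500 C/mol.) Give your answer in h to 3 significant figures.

n(Pb) = 29.0 / 207.2 = 0.1400 mol
Pb²⁺ + 2e⁻ → Pb, so n(e⁻) = 2 × 0.1400 = 0.2800 mol
Q = 0.2800 × 96500 = 27020 C
t = Q / I = 27020 / 25.0 = 1081 s = 0.300 h

0.300 h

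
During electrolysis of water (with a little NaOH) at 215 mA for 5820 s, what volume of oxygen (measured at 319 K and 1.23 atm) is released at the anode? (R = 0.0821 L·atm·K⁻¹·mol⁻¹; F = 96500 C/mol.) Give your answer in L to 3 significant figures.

Charge passed = 0.215 × 5820 = 1251 C
n(e⁻) = Q/F = 1251/96500 = 0.01296 mol
2H₂O → O₂ + 4H⁺ + 4e⁻, so n(O₂) = 0.01296 / 4 = 0.003240 mol
V = nRT/P = 0.003240 × 0.0821 × 319 / 1.23 = 0.06899 L

0.0690 L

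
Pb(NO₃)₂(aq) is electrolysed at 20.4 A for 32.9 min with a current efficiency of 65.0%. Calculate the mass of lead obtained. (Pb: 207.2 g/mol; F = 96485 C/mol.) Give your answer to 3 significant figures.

Q = 20.4 × 1974 = 40270 C
n(e⁻) = 40270 / 96485 = 0.4174 mol
Pb²⁺ + 2e⁻ → Pb, so theoretical m(Pb) = 0.2087 × 207.2 = 43.24 g
Actual mass = 65.0% × 43.24 = 28.1 g

28.1 g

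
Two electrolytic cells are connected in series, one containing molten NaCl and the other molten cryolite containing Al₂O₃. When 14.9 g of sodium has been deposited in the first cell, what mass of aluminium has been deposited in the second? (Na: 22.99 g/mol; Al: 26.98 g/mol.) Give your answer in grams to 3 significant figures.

n(Na) = 14.9 / 22.99 = 0.6481 mol
Na⁺ + e⁻ → Na, so n(e⁻) = 0.6481 mol
The cells are in series, so the same charge (and hence the same n(e⁻) = 0.6481 mol) passes through both.
Al³⁺ + 3e⁻ → Al, so n(Al) = 0.6481 / 3 = 0.2160 mol
m(Al) = 0.2160 × 26.98 = 5.83 g

5.83 g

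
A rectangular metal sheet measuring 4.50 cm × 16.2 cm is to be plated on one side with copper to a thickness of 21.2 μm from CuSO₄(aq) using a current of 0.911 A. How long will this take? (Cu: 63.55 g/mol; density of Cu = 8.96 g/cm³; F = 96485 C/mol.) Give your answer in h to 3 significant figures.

1.28 h

Plated area = 4.50 × 16.2 = 72.90 cm²
Volume = 72.90 × 21.2×10⁻⁴ cm = 0.1545 cm³
m(Cu) = 0.1545 × 8.96 = 1.384 g
n(Cu) = 1.384 / 63.55 = 0.02178 mol; n(e⁻) = 2 × 0.02178 = 0.04356 mol
Q = 0.04356 × 96485 = 4203 C
t = 4203 / 0.911 = 4614 s = 1.28 h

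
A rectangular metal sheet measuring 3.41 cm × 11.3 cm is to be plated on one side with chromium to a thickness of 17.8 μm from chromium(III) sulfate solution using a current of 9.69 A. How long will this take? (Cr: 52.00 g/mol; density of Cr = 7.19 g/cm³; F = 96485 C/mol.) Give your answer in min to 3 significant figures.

4.72 min

Plated area = 3.41 × 11.3 = 38.53 cm²
Volume = 38.53 × 17.8×10⁻⁴ cm = 0.06858 cm³
m(Cr) = 0.06858 × 7.19 = 0.4931 g
n(Cr) = 0.4931 / 52.00 = 0.009483 mol; n(e⁻) = 3 × 0.009483 = 0.02845 mol
Q = 0.02845 × 96485 = 2745 C
t = 2745 / 9.69 = 283.3 s = 4.72 min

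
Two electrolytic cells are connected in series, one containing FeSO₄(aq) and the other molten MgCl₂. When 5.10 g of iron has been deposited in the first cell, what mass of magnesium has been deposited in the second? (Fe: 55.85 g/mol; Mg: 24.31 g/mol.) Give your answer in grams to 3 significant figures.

2.22 g

n(Fe) = 5.10 / 55.85 = 0.09132 mol
Fe²⁺ + 2e⁻ → Fe, so n(e⁻) = 2 × 0.09132 = 0.1826 mol
In series, the same 0.1826 mol of electrons flows through the second cell.
Mg²⁺ + 2e⁻ → Mg, so n(Mg) = 0.1826 / 2 = 0.09130 mol
m(Mg) = 0.09130 × 24.31 = 2.22 g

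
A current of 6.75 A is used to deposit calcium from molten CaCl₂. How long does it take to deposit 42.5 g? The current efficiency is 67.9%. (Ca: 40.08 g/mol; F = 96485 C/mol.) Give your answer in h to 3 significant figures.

12.4 h

n(Ca) = 42.5 / 40.08 = 1.060 mol
Ca²⁺ + 2e⁻ → Ca, so n(e⁻) = 2 × 1.060 = 2.120 mol
Q = 2.120 × 96485 / 0.679 = 3.012×10^5 C
t = Q / I = 3.012×10^5 / 6.75 = 44620 s = 12.4 h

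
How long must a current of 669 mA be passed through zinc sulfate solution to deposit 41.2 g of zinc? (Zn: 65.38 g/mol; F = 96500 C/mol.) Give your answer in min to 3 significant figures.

n(Zn) = 41.2 / 65.38 = 0.6302 mol
Zn²⁺ + 2e⁻ → Zn, so n(e⁻) = 2 × 0.6302 = 1.260 mol
Q = 1.260 × 96500 = 1.216×10^5 C
t = Q / I = 1.216×10^5 / 0.669 = 1.818×10^5 s = 3030 min

3030 min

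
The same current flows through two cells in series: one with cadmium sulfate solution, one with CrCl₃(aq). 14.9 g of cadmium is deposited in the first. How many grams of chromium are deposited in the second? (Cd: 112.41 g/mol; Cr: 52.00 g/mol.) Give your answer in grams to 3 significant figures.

n(Cd) = 14.9 / 112.41 = 0.1326 mol
Cd²⁺ + 2e⁻ → Cd, so n(e⁻) = 2 × 0.1326 = 0.2652 mol
Since the cells are in series, n(e⁻) in the Cr cell is also 0.2652 mol.
Cr³⁺ + 3e⁻ → Cr, so n(Cr) = 0.2652 / 3 = 0.08840 mol
m(Cr) = 0.08840 × 52.00 = 4.60 g

4.60 g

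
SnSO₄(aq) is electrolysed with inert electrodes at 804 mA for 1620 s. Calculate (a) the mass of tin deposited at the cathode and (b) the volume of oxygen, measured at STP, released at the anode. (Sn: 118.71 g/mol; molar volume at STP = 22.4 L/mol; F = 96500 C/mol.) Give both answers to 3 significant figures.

0.801 g Sn; 0.0756 L O₂

Q = 0.804 × 1620 = 1302 C; n(e⁻) = 1302 / 96500 = 0.01349 mol
Cathode: Sn²⁺ + 2e⁻ → Sn → n(Sn) = 0.01349/2 = 0.006745 mol → 0.801 g
Anode: 2H₂O → O₂ + 4H⁺ + 4e⁻ → n(O₂) = 0.01349/4 = 0.003373 mol → 0.0756 L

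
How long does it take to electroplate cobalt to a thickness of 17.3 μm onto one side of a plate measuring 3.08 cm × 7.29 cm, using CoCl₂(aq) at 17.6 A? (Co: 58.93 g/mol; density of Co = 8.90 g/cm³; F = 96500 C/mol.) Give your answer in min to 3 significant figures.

1.07 min

Plated area = 3.08 × 7.29 = 22.45 cm²
Volume = 22.45 × 17.3×10⁻⁴ cm = 0.03884 cm³
m(Co) = 0.03884 × 8.90 = 0.3457 g
n(Co) = 0.3457 / 58.93 = 0.005866 mol; n(e⁻) = 2 × 0.005866 = 0.01173 mol
Q = 0.01173 × 96500 = 1132 C
t = 1132 / 17.6 = 64.32 s = 1.07 min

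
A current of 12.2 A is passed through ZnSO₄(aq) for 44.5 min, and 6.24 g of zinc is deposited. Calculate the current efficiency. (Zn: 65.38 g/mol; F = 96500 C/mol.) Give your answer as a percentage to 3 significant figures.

Q = 12.2 × 2670 = 32570 C
n(e⁻) = 32570 / 96500 = 0.3375 mol
Zn²⁺ + 2e⁻ → Zn, so theoretical n(Zn) = 0.1688 mol → 11.04 g
Efficiency = 6.24 / 11.04 = 0.5652 = 56.5%

56.5%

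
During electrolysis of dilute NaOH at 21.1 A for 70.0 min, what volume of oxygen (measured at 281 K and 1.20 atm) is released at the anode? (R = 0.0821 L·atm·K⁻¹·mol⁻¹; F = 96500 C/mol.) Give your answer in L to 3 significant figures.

Charge passed = 21.1 × 4200 = 88620 C
Moles of electrons = 88620 / 96500 = 0.9183 mol
2H₂O → O₂ + 4H⁺ + 4e⁻, so n(O₂) = 0.9183 / 4 = 0.2296 mol
V = nRT/P = 0.2296 × 0.0821 × 281 / 1.20 = 4.414 L

4.41 L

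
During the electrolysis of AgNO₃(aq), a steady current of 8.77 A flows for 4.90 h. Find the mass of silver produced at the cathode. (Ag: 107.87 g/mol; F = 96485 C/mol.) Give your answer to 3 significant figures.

Q = 8.77 A × 17640 s = 1.547×10^5 C
n(e⁻) = 1.547×10^5 / 96485 = 1.603 mol
Ag⁺ + e⁻ → Ag, so n(Ag) = 1.603 mol
m = 1.603 × 107.87 = 173 g

173 g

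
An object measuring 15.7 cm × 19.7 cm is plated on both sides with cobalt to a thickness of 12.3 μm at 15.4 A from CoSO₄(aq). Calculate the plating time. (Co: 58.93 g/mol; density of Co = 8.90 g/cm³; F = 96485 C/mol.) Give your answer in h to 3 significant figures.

Plated area = 2 × 15.7 × 19.7 = 618.6 cm²
Volume = 618.6 × 12.3×10⁻⁴ cm = 0.7609 cm³
m(Co) = 0.7609 × 8.90 = 6.772 g
n(Co) = 6.772 / 58.93 = 0.1149 mol; n(e⁻) = 2 × 0.1149 = 0.2298 mol
Q = 0.2298 × 96485 = 22170 C
t = 22170 / 15.4 = 1440 s = 0.400 h

0.400 h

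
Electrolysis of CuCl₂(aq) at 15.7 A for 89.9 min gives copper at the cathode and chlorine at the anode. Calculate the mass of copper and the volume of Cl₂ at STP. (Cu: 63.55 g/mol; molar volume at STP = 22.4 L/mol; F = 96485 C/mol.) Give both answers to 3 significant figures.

Q = 15.7 × 5394 = 84690 C; n(e⁻) = 84690 / 96485 = 0.8778 mol
Cathode: Cu²⁺ + 2e⁻ → Cu → n(Cu) = 0.8778/2 = 0.4389 mol → 27.9 g
Anode: 2Cl⁻ → Cl₂ + 2e⁻ → n(Cl₂) = 0.8778/2 = 0.4389 mol → 9.83 L

27.9 g Cu; 9.83 L Cl₂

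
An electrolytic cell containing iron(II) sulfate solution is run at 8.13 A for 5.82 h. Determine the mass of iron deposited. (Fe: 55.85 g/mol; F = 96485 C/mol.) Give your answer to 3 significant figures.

49.3 g

Charge passed = 8.13 × 20952 = 1.703×10^5 C
Moles of electrons = 1.703×10^5 / 96485 = 1.765 mol
Fe²⁺ + 2e⁻ → Fe, so n(Fe) = 1.765 / 2 = 0.8825 mol
m = 0.8825 × 55.85 = 49.3 g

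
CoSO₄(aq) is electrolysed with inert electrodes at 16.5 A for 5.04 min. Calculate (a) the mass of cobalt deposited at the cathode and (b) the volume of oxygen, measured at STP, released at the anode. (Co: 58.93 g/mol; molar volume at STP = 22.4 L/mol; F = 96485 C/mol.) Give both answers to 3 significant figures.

Q = 16.5 × 302.4 = 4990 C; n(e⁻) = 4990 / 96485 = 0.05172 mol
Cathode: Co²⁺ + 2e⁻ → Co → n(Co) = 0.05172/2 = 0.02586 mol → 1.52 g
Anode: 2H₂O → O₂ + 4H⁺ + 4e⁻ → n(O₂) = 0.05172/4 = 0.01293 mol → 0.290 L

1.52 g Co; 0.290 L O₂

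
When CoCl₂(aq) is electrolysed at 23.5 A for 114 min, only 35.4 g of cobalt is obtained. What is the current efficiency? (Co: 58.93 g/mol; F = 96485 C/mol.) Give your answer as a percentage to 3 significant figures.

Q = 23.5 × 6840 = 1.607×10^5 C
n(e⁻) = 1.607×10^5 / 96485 = 1.666 mol
Co²⁺ + 2e⁻ → Co, so theoretical n(Co) = 0.8330 mol → 49.09 g
Efficiency = 35.4 / 49.09 = 0.7211 = 72.1%

72.1%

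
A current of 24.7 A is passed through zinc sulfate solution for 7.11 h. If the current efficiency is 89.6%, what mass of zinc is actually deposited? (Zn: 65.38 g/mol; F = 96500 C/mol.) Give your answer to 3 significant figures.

Q = 24.7 × 25596 = 6.322×10^5 C
n(e⁻) = 6.322×10^5 / 96500 = 6.551 mol
Zn²⁺ + 2e⁻ → Zn, so theoretical m(Zn) = 3.276 × 65.38 = 214.2 g
Actual mass = 89.6% × 214.2 = 192 g

192 g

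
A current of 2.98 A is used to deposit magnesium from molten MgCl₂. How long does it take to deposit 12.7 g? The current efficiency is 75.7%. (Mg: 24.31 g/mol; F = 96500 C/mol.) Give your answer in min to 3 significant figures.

745 min

n(Mg) = 12.7 / 24.31 = 0.5224 mol
Mg²⁺ + 2e⁻ → Mg, so n(e⁻) = 2 × 0.5224 = 1.045 mol
Q = 1.045 × 96500 / 0.757 = 1.332×10^5 C
t = Q / I = 1.332×10^5 / 2.98 = 44700 s = 745 min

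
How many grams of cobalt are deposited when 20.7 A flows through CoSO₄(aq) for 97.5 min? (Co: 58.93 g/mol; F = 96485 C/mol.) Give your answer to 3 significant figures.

37.0 g

Q = 20.7 A × 5850 s = 1.211×10^5 C
n(e⁻) = Q/F = 1.211×10^5/96485 = 1.255 mol
Co²⁺ + 2e⁻ → Co, so n(Co) = 1.255 / 2 = 0.6275 mol
m = 0.6275 × 58.93 = 37.0 g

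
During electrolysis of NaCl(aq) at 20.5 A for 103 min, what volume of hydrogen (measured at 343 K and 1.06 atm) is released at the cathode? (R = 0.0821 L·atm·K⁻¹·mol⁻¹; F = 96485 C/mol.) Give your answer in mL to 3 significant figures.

17400 mL

Charge passed = 20.5 × 6180 = 1.267×10^5 C
n(e⁻) = 1.267×10^5 / 96485 = 1.313 mol
2H⁺ + 2e⁻ → H₂, so n(H₂) = 1.313 / 2 = 0.6565 mol
V = nRT/P = 0.6565 × 0.0821 × 343 / 1.06 = 17.44 L
= 17400 mL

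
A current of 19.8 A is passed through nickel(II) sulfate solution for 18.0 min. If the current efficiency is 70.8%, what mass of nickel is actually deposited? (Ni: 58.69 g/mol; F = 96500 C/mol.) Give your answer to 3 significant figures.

Q = 19.8 × 1080 = 21380 C
n(e⁻) = 21380 / 96500 = 0.2216 mol
Ni²⁺ + 2e⁻ → Ni, so theoretical m(Ni) = 0.1108 × 58.69 = 6.503 g
Actual mass = 70.8% × 6.503 = 4.60 g

4.60 g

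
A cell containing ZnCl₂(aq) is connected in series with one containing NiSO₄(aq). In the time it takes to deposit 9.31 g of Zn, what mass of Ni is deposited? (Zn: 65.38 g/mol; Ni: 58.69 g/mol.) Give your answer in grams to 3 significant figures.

8.36 g

n(Zn) = 9.31 / 65.38 = 0.1424 mol
Zn²⁺ + 2e⁻ → Zn, so n(e⁻) = 2 × 0.1424 = 0.2848 mol
Same current for the same time ⇒ same n(e⁻) = 0.2848 mol in both cells.
Ni²⁺ + 2e⁻ → Ni, so n(Ni) = 0.2848 / 2 = 0.1424 mol
m(Ni) = 0.1424 × 58.69 = 8.36 g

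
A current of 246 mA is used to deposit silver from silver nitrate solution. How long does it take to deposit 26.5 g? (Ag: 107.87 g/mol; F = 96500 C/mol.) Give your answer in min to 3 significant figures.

1610 min

n(Ag) = 26.5 / 107.87 = 0.2457 mol
Ag⁺ + e⁻ → Ag, so n(e⁻) = 0.2457 mol
Q = 0.2457 × 96500 = 23710 C
t = Q / I = 23710 / 0.246 = 96380 s = 1610 min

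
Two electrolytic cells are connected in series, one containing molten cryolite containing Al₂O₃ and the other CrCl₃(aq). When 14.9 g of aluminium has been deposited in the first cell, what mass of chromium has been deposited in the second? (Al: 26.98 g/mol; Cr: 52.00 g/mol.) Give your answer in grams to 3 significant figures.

28.7 g

n(Al) = 14.9 / 26.98 = 0.5523 mol
Al³⁺ + 3e⁻ → Al, so n(e⁻) = 3 × 0.5523 = 1.657 mol
In series, the same 1.657 mol of electrons flows through the second cell.
Cr³⁺ + 3e⁻ → Cr, so n(Cr) = 1.657 / 3 = 0.5523 mol
m(Cr) = 0.5523 × 52.00 = 28.7 g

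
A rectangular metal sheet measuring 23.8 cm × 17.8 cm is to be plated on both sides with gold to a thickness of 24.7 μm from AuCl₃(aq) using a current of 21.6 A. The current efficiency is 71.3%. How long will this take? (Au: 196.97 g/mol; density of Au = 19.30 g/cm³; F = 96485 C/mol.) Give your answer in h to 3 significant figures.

Plated area = 2 × 23.8 × 17.8 = 847.3 cm²
Volume = 847.3 × 24.7×10⁻⁴ cm = 2.093 cm³
m(Au) = 2.093 × 19.30 = 40.39 g
n(Au) = 40.39 / 196.97 = 0.2051 mol; n(e⁻) = 3 × 0.2051 = 0.6153 mol
Q = 0.6153 × 96485 / 0.713 = 83260 C
t = 83260 / 21.6 = 3855 s = 1.07 h

1.07 h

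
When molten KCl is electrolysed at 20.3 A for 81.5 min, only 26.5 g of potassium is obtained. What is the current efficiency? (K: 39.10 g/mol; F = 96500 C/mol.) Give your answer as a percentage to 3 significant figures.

Q = 20.3 × 4890 = 99270 C
n(e⁻) = 99270 / 96500 = 1.029 mol
K⁺ + e⁻ → K, so theoretical n(K) = 1.029 mol → 40.23 g
Efficiency = 26.5 / 40.23 = 0.6587 = 65.9%

65.9%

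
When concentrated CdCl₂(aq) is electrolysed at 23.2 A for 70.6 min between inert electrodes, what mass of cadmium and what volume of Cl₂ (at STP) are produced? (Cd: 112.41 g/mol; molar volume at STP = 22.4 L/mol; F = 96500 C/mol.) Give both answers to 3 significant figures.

Q = 23.2 × 4236 = 98280 C; n(e⁻) = 98280 / 96500 = 1.018 mol
Cathode: Cd²⁺ + 2e⁻ → Cd → n(Cd) = 1.018/2 = 0.5090 mol → 57.2 g
Anode: 2Cl⁻ → Cl₂ + 2e⁻ → n(Cl₂) = 1.018/2 = 0.5090 mol → 11.4 L

57.2 g Cd; 11.4 L Cl₂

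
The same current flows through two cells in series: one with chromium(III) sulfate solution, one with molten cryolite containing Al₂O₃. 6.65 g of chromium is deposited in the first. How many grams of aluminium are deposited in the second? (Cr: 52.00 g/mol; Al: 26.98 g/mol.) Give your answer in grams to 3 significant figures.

n(Cr) = 6.65 / 52.00 = 0.1279 mol
Cr³⁺ + 3e⁻ → Cr, so n(e⁻) = 3 × 0.1279 = 0.3837 mol
Since the cells are in series, n(e⁻) in the Al cell is also 0.3837 mol.
Al³⁺ + 3e⁻ → Al, so n(Al) = 0.3837 / 3 = 0.1279 mol
m(Al) = 0.1279 × 26.98 = 3.45 g

3.45 g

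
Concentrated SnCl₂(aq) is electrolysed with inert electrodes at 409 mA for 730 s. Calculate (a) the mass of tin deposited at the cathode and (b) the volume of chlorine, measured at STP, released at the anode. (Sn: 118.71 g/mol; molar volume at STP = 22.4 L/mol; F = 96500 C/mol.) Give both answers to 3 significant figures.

0.184 g Sn; 0.0347 L Cl₂

Q = 0.409 × 730 = 298.6 C; n(e⁻) = 298.6 / 96500 = 0.003094 mol
Cathode: Sn²⁺ + 2e⁻ → Sn → n(Sn) = 0.003094/2 = 0.001547 mol → 0.184 g
Anode: 2Cl⁻ → Cl₂ + 2e⁻ → n(Cl₂) = 0.003094/2 = 0.001547 mol → 0.0347 L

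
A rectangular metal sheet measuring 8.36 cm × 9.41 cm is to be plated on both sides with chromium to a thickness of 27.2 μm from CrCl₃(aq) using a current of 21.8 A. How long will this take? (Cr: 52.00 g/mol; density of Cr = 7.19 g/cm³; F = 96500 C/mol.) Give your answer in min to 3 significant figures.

Plated area = 2 × 8.36 × 9.41 = 157.3 cm²
Volume = 157.3 × 27.2×10⁻⁴ cm = 0.4279 cm³
m(Cr) = 0.4279 × 7.19 = 3.077 g
n(Cr) = 3.077 / 52.00 = 0.05917 mol; n(e⁻) = 3 × 0.05917 = 0.1775 mol
Q = 0.1775 × 96500 = 17130 C
t = 17130 / 21.8 = 785.8 s = 13.1 min

13.1 min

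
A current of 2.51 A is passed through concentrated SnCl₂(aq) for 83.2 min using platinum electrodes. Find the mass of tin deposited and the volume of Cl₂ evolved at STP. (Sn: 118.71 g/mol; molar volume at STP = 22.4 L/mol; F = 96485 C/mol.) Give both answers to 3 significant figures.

Q = 2.51 × 4992 = 12530 C; n(e⁻) = 12530 / 96485 = 0.1299 mol
Cathode: Sn²⁺ + 2e⁻ → Sn → n(Sn) = 0.1299/2 = 0.06495 mol → 7.71 g
Anode: 2Cl⁻ → Cl₂ + 2e⁻ → n(Cl₂) = 0.1299/2 = 0.06495 mol → 1.45 L

7.71 g Sn; 1.45 L Cl₂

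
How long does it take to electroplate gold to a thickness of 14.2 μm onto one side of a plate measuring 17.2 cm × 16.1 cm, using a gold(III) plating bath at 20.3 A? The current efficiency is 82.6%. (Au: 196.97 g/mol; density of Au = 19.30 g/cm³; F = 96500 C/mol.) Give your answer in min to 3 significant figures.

Plated area = 17.2 × 16.1 = 276.9 cm²
Volume = 276.9 × 14.2×10⁻⁴ cm = 0.3932 cm³
m(Au) = 0.3932 × 19.30 = 7.589 g
n(Au) = 7.589 / 196.97 = 0.03853 mol; n(e⁻) = 3 × 0.03853 = 0.1156 mol
Q = 0.1156 × 96500 / 0.826 = 13510 C
t = 13510 / 20.3 = 665.5 s = 11.1 min

11.1 min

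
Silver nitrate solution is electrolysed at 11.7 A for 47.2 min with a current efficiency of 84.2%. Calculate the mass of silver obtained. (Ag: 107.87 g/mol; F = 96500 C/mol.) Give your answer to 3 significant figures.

31.2 g

Q = 11.7 × 2832 = 33130 C
n(e⁻) = 33130 / 96500 = 0.3433 mol
Ag⁺ + e⁻ → Ag, so theoretical m(Ag) = 0.3433 × 107.87 = 37.03 g
Actual mass = 84.2% × 37.03 = 31.2 g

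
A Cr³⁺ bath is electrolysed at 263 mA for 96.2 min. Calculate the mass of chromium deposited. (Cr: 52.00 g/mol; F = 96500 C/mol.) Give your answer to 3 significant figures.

Q = It = 0.263 × 5772 = 1518 C
n(e⁻) = 1518 / 96500 = 0.01573 mol
Cr³⁺ + 3e⁻ → Cr, so n(Cr) = 0.01573 / 3 = 0.005243 mol
m = 0.005243 × 52.00 = 0.273 g

0.273 g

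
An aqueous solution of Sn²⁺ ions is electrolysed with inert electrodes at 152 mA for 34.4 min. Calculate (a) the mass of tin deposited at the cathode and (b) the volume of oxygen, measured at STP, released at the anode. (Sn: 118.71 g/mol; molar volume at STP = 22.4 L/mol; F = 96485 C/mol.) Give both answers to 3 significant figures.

Q = 0.152 × 2064 = 313.7 C; n(e⁻) = 313.7 / 96485 = 0.003251 mol
Cathode: Sn²⁺ + 2e⁻ → Sn → n(Sn) = 0.003251/2 = 0.001626 mol → 0.193 g
Anode: 2H₂O → O₂ + 4H⁺ + 4e⁻ → n(O₂) = 0.003251/4 = 8.128×10^-4 mol → 0.0182 L

0.193 g Sn; 0.0182 L O₂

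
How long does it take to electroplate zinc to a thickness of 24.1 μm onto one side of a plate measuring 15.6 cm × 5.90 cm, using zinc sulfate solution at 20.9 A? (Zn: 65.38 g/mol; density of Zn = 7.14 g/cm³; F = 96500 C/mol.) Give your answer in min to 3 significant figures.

Plated area = 15.6 × 5.90 = 92.04 cm²
Volume = 92.04 × 24.1×10⁻⁴ cm = 0.2218 cm³
m(Zn) = 0.2218 × 7.14 = 1.584 g
n(Zn) = 1.584 / 65.38 = 0.02423 mol; n(e⁻) = 2 × 0.02423 = 0.04846 mol
Q = 0.04846 × 96500 = 4676 C
t = 4676 / 20.9 = 223.7 s = 3.73 min

3.73 min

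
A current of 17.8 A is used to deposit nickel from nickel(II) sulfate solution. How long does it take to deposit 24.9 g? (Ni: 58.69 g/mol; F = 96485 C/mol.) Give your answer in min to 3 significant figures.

n(Ni) = 24.9 / 58.69 = 0.4243 mol
Ni²⁺ + 2e⁻ → Ni, so n(e⁻) = 2 × 0.4243 = 0.8486 mol
Q = 0.8486 × 96485 = 81880 C
t = Q / I = 81880 / 17.8 = 4600 s = 76.7 min

76.7 min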